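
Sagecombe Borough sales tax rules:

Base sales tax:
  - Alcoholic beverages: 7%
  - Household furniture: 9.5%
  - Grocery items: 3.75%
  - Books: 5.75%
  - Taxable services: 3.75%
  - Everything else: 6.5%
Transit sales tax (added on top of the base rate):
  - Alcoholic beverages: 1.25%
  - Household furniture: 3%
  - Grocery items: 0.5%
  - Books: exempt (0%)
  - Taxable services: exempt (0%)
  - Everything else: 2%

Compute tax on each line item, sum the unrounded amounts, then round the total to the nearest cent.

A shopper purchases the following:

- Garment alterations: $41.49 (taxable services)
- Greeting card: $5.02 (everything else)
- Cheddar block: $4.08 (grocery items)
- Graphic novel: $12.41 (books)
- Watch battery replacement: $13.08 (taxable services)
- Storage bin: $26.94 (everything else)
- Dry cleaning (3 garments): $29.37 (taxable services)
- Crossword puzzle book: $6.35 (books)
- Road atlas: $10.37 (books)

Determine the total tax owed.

Garment alterations $41.49: taxable services → 3.75% + 0% transit = 3.75% → $1.555875
Greeting card $5.02: everything else → 6.5% + 2% transit = 8.5% → $0.4267
Cheddar block $4.08: grocery items → 3.75% + 0.5% transit = 4.25% → $0.1734
Graphic novel $12.41: books → 5.75% + 0% transit = 5.75% → $0.713575
Watch battery replacement $13.08: taxable services → 3.75% + 0% transit = 3.75% → $0.4905
Storage bin $26.94: everything else → 6.5% + 2% transit = 8.5% → $2.2899
Dry cleaning (3 garments) $29.37: taxable services → 3.75% + 0% transit = 3.75% → $1.101375
Crossword puzzle book $6.35: books → 5.75% + 0% transit = 5.75% → $0.365125
Road atlas $10.37: books → 5.75% + 0% transit = 5.75% → $0.596275
Unrounded tax sum = $7.712725 → $7.71

$7.71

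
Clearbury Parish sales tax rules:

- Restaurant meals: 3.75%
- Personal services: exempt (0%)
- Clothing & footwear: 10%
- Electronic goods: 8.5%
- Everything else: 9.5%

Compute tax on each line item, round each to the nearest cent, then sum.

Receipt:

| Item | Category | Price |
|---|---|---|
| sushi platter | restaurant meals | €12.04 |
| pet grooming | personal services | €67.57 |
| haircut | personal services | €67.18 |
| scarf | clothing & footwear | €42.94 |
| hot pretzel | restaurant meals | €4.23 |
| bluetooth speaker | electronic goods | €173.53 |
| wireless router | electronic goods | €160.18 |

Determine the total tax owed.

Sushi platter €12.04: restaurant meals → 3.75% → €0.45
Pet grooming €67.57: personal services → 0% → €0.00
Haircut €67.18: personal services → 0% → €0.00
Scarf €42.94: clothing & footwear → 10% → €4.29
Hot pretzel €4.23: restaurant meals → 3.75% → €0.16
Bluetooth speaker €173.53: electronic goods → 8.5% → €14.75
Wireless router €160.18: electronic goods → 8.5% → €13.62
Total tax = €0.45 + €4.29 + €0.16 + €14.75 + €13.62 = €33.27

€33.27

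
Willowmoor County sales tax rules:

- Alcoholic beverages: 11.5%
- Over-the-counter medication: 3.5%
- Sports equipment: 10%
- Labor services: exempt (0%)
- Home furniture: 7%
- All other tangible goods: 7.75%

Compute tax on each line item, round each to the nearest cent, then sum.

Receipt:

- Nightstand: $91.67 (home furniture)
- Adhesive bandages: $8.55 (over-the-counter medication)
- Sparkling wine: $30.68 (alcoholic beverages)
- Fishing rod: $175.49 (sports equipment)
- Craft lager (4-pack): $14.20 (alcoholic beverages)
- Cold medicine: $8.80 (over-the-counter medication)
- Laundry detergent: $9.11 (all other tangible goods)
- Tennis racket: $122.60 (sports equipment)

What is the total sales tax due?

Nightstand $91.67: home furniture → 7% → $6.42
Adhesive bandages $8.55: over-the-counter medication → 3.5% → $0.30
Sparkling wine $30.68: alcoholic beverages → 11.5% → $3.53
Fishing rod $175.49: sports equipment → 10% → $17.55
Craft lager (4-pack) $14.20: alcoholic beverages → 11.5% → $1.63
Cold medicine $8.80: over-the-counter medication → 3.5% → $0.31
Laundry detergent $9.11: all other tangible goods → 7.75% → $0.71
Tennis racket $122.60: sports equipment → 10% → $12.26
Total tax = $6.42 + $0.30 + $3.53 + $17.55 + $1.63 + $0.31 + $0.71 + $12.26 = $42.71

$42.71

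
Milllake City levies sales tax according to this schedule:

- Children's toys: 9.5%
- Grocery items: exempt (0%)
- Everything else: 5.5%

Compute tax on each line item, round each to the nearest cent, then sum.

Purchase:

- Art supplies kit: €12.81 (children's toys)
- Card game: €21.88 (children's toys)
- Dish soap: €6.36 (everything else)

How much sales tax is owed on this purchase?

Art supplies kit €12.81: children's toys → 9.5% → €1.22
Card game €21.88: children's toys → 9.5% → €2.08
Dish soap €6.36: everything else → 5.5% → €0.35
Total tax = €1.22 + €2.08 + €0.35 = €3.65

€3.65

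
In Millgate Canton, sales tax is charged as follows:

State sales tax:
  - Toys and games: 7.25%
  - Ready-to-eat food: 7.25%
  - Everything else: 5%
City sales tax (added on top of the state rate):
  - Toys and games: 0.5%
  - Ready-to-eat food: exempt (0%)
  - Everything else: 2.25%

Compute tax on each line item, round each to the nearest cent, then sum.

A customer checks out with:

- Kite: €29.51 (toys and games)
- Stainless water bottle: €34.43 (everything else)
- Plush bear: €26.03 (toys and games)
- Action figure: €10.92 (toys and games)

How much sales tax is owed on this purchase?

Kite €29.51: toys and games → 7.25% + 0.5% city = 7.75% → €2.29
Stainless water bottle €34.43: everything else → 5% + 2.25% city = 7.25% → €2.50
Plush bear €26.03: toys and games → 7.25% + 0.5% city = 7.75% → €2.02
Action figure €10.92: toys and games → 7.25% + 0.5% city = 7.75% → €0.85
Total tax = €2.29 + €2.50 + €2.02 + €0.85 = €7.66

€7.66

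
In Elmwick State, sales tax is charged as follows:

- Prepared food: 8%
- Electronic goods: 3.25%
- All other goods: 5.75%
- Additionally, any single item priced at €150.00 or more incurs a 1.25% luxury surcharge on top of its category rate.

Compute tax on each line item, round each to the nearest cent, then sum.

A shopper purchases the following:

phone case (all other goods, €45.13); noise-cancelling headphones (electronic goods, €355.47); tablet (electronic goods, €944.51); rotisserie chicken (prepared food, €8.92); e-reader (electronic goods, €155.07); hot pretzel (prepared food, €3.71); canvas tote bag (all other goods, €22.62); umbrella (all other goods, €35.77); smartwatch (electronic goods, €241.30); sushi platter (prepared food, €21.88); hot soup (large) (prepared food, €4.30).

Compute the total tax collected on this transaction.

Phone case €45.13: all other goods → 5.75% → €2.59
Noise-cancelling headphones €355.47: electronic goods → 3.25% + 1.25% surcharge = 4.5% → €16.00
Tablet €944.51: electronic goods → 3.25% + 1.25% surcharge = 4.5% → €42.50
Rotisserie chicken €8.92: prepared food → 8% → €0.71
E-reader €155.07: electronic goods → 3.25% + 1.25% surcharge = 4.5% → €6.98
Hot pretzel €3.71: prepared food → 8% → €0.30
Canvas tote bag €22.62: all other goods → 5.75% → €1.30
Umbrella €35.77: all other goods → 5.75% → €2.06
Smartwatch €241.30: electronic goods → 3.25% + 1.25% surcharge = 4.5% → €10.86
Sushi platter €21.88: prepared food → 8% → €1.75
Hot soup (large) €4.30: prepared food → 8% → €0.34
Total tax = €2.59 + €16.00 + €42.50 + €0.71 + €6.98 + €0.30 + €1.30 + €2.06 + €10.86 + €1.75 + €0.34 = €85.39

€85.39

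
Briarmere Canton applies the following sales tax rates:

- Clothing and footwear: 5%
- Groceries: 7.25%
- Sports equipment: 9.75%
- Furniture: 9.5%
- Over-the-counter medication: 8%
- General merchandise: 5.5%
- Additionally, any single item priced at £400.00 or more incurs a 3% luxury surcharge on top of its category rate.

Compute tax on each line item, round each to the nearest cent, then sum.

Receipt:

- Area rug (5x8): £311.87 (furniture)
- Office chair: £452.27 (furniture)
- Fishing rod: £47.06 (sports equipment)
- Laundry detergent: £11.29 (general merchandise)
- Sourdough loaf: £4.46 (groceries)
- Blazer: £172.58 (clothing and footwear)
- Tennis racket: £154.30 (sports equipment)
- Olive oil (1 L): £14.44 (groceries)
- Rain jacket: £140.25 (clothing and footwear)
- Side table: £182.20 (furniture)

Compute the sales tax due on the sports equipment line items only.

Fishing rod £47.06: sports equipment → 9.75% → £4.59
Tennis racket £154.30: sports equipment → 9.75% → £15.04
Tax on sports equipment = £4.59 + £15.04 = £19.63

£19.63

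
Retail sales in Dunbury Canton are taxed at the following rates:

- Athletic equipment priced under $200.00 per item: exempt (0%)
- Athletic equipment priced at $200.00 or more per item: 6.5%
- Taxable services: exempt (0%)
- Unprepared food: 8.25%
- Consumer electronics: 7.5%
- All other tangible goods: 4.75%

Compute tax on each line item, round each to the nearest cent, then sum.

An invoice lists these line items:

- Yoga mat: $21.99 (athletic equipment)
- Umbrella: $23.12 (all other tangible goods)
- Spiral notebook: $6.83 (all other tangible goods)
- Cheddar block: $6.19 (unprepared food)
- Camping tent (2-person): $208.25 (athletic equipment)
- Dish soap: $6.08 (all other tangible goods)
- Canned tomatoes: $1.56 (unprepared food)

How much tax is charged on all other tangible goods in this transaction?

Umbrella $23.12: all other tangible goods → 4.75% → $1.10
Spiral notebook $6.83: all other tangible goods → 4.75% → $0.32
Dish soap $6.08: all other tangible goods → 4.75% → $0.29
Tax on all other tangible goods = $1.10 + $0.32 + $0.29 = $1.71

$1.71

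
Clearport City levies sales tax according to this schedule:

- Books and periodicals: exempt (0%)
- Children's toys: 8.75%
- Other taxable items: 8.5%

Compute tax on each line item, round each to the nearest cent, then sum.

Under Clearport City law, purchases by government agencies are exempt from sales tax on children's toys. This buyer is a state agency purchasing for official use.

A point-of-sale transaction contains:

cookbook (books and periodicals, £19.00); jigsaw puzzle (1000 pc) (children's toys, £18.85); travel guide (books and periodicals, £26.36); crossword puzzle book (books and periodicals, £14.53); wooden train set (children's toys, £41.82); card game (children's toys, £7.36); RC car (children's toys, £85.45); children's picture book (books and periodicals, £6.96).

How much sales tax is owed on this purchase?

Cookbook £19.00: books and periodicals → 0% → £0.00
Jigsaw puzzle (1000 pc) £18.85: children's toys, buyer-exempt → 0% → £0.00
Travel guide £26.36: books and periodicals → 0% → £0.00
Crossword puzzle book £14.53: books and periodicals → 0% → £0.00
Wooden train set £41.82: children's toys, buyer-exempt → 0% → £0.00
Card game £7.36: children's toys, buyer-exempt → 0% → £0.00
RC car £85.45: children's toys, buyer-exempt → 0% → £0.00
Children's picture book £6.96: books and periodicals → 0% → £0.00
Total tax = £0.00

£0.00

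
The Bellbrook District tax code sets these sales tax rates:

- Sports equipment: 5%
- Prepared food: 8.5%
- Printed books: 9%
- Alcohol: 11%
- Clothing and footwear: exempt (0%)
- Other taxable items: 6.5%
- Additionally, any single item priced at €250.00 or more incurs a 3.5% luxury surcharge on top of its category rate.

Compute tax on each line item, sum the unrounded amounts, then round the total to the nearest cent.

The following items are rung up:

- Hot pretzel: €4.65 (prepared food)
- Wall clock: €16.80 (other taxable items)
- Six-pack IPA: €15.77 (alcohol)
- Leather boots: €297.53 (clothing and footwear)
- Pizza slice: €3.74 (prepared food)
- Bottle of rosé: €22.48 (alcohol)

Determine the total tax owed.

€16.43

Hot pretzel €4.65: prepared food → 8.5% → €0.39525
Wall clock €16.80: other taxable items → 6.5% → €1.092
Six-pack IPA €15.77: alcohol → 11% → €1.7347
Leather boots €297.53: clothing and footwear → 0% + 3.5% surcharge = 3.5% → €10.41355
Pizza slice €3.74: prepared food → 8.5% → €0.3179
Bottle of rosé €22.48: alcohol → 11% → €2.4728
Unrounded tax sum = €16.4262 → €16.43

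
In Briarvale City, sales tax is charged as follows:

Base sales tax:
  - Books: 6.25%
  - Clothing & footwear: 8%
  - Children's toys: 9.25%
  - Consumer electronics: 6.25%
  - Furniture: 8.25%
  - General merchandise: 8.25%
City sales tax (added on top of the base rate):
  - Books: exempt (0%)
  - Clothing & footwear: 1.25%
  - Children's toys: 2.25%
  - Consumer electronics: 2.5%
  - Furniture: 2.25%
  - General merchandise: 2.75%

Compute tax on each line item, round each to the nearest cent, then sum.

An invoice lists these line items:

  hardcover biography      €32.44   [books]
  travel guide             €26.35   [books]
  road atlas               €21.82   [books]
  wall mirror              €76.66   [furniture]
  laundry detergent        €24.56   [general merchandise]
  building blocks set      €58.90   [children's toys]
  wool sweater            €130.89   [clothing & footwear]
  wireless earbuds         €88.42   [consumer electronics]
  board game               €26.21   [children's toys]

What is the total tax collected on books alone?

€5.04

Hardcover biography €32.44: books → 6.25% + 0% city = 6.25% → €2.03
Travel guide €26.35: books → 6.25% + 0% city = 6.25% → €1.65
Road atlas €21.82: books → 6.25% + 0% city = 6.25% → €1.36
Tax on books = €2.03 + €1.65 + €1.36 = €5.04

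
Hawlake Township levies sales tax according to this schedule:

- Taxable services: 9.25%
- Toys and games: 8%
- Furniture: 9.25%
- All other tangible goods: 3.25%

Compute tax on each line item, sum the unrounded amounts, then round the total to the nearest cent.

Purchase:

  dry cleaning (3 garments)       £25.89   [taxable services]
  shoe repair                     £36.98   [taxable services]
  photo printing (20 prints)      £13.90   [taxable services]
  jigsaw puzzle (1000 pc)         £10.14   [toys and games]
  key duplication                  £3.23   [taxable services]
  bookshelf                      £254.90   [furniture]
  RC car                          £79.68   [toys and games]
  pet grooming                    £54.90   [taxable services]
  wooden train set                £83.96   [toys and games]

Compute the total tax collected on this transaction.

£49.96

Dry cleaning (3 garments) £25.89: taxable services → 9.25% → £2.394825
Shoe repair £36.98: taxable services → 9.25% → £3.42065
Photo printing (20 prints) £13.90: taxable services → 9.25% → £1.28575
Jigsaw puzzle (1000 pc) £10.14: toys and games → 8% → £0.8112
Key duplication £3.23: taxable services → 9.25% → £0.298775
Bookshelf £254.90: furniture → 9.25% → £23.57825
RC car £79.68: toys and games → 8% → £6.3744
Pet grooming £54.90: taxable services → 9.25% → £5.07825
Wooden train set £83.96: toys and games → 8% → £6.7168
Unrounded tax sum = £49.9589 → £49.96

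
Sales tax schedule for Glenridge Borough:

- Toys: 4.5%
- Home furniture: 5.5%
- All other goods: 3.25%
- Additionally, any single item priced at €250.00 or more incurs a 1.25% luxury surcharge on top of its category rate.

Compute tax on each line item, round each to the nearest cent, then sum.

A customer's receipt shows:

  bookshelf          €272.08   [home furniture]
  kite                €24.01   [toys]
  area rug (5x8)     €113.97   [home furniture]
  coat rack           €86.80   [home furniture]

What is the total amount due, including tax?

Bookshelf €272.08: home furniture → 5.5% + 1.25% surcharge = 6.75% → €18.37
Kite €24.01: toys → 4.5% → €1.08
Area rug (5x8) €113.97: home furniture → 5.5% → €6.27
Coat rack €86.80: home furniture → 5.5% → €4.77
Subtotal = €496.86; tax = €30.49; total due = €527.35

€527.35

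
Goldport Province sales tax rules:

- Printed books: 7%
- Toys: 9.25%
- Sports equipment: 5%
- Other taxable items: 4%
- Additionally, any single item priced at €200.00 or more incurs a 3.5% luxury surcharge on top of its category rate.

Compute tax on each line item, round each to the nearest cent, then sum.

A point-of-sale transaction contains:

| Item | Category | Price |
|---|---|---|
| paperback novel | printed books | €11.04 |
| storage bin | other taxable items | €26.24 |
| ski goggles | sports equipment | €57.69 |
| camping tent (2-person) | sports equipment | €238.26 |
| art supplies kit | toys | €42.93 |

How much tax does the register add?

Paperback novel €11.04: printed books → 7% → €0.77
Storage bin €26.24: other taxable items → 4% → €1.05
Ski goggles €57.69: sports equipment → 5% → €2.88
Camping tent (2-person) €238.26: sports equipment → 5% + 3.5% surcharge = 8.5% → €20.25
Art supplies kit €42.93: toys → 9.25% → €3.97
Total tax = €0.77 + €1.05 + €2.88 + €20.25 + €3.97 = €28.92

€28.92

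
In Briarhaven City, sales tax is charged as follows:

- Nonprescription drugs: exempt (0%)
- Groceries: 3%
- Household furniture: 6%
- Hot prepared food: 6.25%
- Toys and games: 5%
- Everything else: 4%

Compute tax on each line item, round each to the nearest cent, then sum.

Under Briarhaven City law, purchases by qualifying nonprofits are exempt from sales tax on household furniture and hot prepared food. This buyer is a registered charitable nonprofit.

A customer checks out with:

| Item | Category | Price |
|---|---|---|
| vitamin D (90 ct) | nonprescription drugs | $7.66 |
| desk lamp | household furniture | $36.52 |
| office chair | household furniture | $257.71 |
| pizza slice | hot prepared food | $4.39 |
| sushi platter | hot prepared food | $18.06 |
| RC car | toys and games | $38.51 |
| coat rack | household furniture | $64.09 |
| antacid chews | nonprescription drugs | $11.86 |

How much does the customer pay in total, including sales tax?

$440.73

Vitamin D (90 ct) $7.66: nonprescription drugs → 0% → $0.00
Desk lamp $36.52: household furniture, buyer-exempt → 0% → $0.00
Office chair $257.71: household furniture, buyer-exempt → 0% → $0.00
Pizza slice $4.39: hot prepared food, buyer-exempt → 0% → $0.00
Sushi platter $18.06: hot prepared food, buyer-exempt → 0% → $0.00
RC car $38.51: toys and games → 5% → $1.93
Coat rack $64.09: household furniture, buyer-exempt → 0% → $0.00
Antacid chews $11.86: nonprescription drugs → 0% → $0.00
Subtotal = $438.80; tax = $1.93; total due = $440.73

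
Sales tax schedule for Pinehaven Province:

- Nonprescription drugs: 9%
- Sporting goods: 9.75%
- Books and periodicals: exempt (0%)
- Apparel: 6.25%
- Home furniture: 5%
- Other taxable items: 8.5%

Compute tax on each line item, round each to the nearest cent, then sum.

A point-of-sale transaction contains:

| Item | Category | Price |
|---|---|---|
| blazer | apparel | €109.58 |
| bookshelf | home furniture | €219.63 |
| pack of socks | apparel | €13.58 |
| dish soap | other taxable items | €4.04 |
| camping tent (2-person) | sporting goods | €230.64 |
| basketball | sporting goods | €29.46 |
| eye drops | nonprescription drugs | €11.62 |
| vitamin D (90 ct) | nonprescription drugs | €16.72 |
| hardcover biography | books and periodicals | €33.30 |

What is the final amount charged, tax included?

Blazer €109.58: apparel → 6.25% → €6.85
Bookshelf €219.63: home furniture → 5% → €10.98
Pack of socks €13.58: apparel → 6.25% → €0.85
Dish soap €4.04: other taxable items → 8.5% → €0.34
Camping tent (2-person) €230.64: sporting goods → 9.75% → €22.49
Basketball €29.46: sporting goods → 9.75% → €2.87
Eye drops €11.62: nonprescription drugs → 9% → €1.05
Vitamin D (90 ct) €16.72: nonprescription drugs → 9% → €1.50
Hardcover biography €33.30: books and periodicals → 0% → €0.00
Subtotal = €668.57; tax = €46.93; total due = €715.50

€715.50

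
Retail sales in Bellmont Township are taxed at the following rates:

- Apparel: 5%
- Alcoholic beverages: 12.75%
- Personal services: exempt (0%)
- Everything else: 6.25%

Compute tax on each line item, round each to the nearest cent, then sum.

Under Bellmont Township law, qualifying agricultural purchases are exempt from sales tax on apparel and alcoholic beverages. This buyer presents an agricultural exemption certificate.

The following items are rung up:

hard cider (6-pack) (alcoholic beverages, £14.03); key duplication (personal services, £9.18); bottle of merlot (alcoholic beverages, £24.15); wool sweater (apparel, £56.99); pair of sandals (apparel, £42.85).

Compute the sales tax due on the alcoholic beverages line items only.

£0.00

Hard cider (6-pack) £14.03: alcoholic beverages, buyer-exempt → 0% → £0.00
Bottle of merlot £24.15: alcoholic beverages, buyer-exempt → 0% → £0.00
Tax on alcoholic beverages = £0.00 + £0.00 = £0.00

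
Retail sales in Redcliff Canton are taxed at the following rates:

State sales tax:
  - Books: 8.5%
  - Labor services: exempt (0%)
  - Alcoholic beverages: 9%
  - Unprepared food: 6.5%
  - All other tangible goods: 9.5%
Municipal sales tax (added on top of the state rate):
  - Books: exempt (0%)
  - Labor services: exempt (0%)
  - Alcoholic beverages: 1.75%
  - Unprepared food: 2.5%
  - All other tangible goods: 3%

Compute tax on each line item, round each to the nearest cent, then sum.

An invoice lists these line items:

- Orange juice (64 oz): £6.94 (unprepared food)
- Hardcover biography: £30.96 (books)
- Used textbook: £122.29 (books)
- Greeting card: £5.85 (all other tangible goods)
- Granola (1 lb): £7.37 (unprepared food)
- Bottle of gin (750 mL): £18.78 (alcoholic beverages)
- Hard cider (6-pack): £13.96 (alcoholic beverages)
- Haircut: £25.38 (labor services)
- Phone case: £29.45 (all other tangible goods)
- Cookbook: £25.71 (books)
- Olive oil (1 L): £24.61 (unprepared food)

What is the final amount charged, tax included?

£337.93

Orange juice (64 oz) £6.94: unprepared food → 6.5% + 2.5% municipal = 9% → £0.62
Hardcover biography £30.96: books → 8.5% + 0% municipal = 8.5% → £2.63
Used textbook £122.29: books → 8.5% + 0% municipal = 8.5% → £10.39
Greeting card £5.85: all other tangible goods → 9.5% + 3% municipal = 12.5% → £0.73
Granola (1 lb) £7.37: unprepared food → 6.5% + 2.5% municipal = 9% → £0.66
Bottle of gin (750 mL) £18.78: alcoholic beverages → 9% + 1.75% municipal = 10.75% → £2.02
Hard cider (6-pack) £13.96: alcoholic beverages → 9% + 1.75% municipal = 10.75% → £1.50
Haircut £25.38: labor services → 0% + 0% municipal = 0% → £0.00
Phone case £29.45: all other tangible goods → 9.5% + 3% municipal = 12.5% → £3.68
Cookbook £25.71: books → 8.5% + 0% municipal = 8.5% → £2.19
Olive oil (1 L) £24.61: unprepared food → 6.5% + 2.5% municipal = 9% → £2.21
Subtotal = £311.30; tax = £26.63; total due = £337.93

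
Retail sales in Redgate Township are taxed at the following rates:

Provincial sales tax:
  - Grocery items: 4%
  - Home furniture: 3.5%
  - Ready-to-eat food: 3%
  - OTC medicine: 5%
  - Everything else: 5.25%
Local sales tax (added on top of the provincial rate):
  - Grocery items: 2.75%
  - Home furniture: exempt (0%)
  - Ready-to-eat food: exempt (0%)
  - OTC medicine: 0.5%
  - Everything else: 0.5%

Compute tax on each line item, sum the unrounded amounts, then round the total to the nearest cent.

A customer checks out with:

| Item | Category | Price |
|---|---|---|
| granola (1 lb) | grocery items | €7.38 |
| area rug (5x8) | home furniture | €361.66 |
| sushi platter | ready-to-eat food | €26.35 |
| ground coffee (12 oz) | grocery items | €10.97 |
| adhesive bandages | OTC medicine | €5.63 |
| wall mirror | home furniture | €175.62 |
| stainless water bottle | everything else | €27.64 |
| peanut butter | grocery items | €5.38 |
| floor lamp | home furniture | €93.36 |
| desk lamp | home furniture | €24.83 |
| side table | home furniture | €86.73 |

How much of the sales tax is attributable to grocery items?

€1.60

Granola (1 lb) €7.38: grocery items → 4% + 2.75% local = 6.75% → €0.49815
Ground coffee (12 oz) €10.97: grocery items → 4% + 2.75% local = 6.75% → €0.740475
Peanut butter €5.38: grocery items → 4% + 2.75% local = 6.75% → €0.36315
Tax on grocery items: unrounded sum = €1.601775 → €1.60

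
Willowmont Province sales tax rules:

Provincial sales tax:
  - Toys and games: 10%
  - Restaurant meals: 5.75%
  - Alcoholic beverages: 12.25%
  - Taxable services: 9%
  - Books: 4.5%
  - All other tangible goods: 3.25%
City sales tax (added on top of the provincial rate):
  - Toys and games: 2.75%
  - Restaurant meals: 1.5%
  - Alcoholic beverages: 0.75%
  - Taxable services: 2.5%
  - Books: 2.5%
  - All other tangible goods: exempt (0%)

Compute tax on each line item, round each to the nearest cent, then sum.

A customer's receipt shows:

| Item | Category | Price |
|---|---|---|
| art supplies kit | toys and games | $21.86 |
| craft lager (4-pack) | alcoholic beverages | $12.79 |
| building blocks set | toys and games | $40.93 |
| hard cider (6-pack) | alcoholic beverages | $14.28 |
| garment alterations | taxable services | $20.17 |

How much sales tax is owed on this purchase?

$13.85

Art supplies kit $21.86: toys and games → 10% + 2.75% city = 12.75% → $2.79
Craft lager (4-pack) $12.79: alcoholic beverages → 12.25% + 0.75% city = 13% → $1.66
Building blocks set $40.93: toys and games → 10% + 2.75% city = 12.75% → $5.22
Hard cider (6-pack) $14.28: alcoholic beverages → 12.25% + 0.75% city = 13% → $1.86
Garment alterations $20.17: taxable services → 9% + 2.5% city = 11.5% → $2.32
Total tax = $2.79 + $1.66 + $5.22 + $1.86 + $2.32 = $13.85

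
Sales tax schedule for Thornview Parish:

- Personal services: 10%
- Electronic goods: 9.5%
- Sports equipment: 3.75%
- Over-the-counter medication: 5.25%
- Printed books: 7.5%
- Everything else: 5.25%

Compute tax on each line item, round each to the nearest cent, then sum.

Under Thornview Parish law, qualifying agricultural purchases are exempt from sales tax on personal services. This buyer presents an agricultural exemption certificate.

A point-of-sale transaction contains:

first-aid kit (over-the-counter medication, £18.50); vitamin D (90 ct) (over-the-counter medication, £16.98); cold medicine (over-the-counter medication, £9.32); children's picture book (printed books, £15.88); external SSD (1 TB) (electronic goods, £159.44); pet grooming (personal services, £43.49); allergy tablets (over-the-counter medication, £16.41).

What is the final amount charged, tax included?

£299.57

First-aid kit £18.50: over-the-counter medication → 5.25% → £0.97
Vitamin D (90 ct) £16.98: over-the-counter medication → 5.25% → £0.89
Cold medicine £9.32: over-the-counter medication → 5.25% → £0.49
Children's picture book £15.88: printed books → 7.5% → £1.19
External SSD (1 TB) £159.44: electronic goods → 9.5% → £15.15
Pet grooming £43.49: personal services, buyer-exempt → 0% → £0.00
Allergy tablets £16.41: over-the-counter medication → 5.25% → £0.86
Subtotal = £280.02; tax = £19.55; total due = £299.57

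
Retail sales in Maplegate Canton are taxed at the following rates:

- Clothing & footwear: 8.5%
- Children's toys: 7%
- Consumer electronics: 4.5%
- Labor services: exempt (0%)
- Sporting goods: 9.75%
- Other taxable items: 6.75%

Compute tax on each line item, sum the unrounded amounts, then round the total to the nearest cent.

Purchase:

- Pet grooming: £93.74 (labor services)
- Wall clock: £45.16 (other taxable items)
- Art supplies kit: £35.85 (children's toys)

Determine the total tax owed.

£5.56

Pet grooming £93.74: labor services → 0% → £0.00
Wall clock £45.16: other taxable items → 6.75% → £3.0483
Art supplies kit £35.85: children's toys → 7% → £2.5095
Unrounded tax sum = £5.5578 → £5.56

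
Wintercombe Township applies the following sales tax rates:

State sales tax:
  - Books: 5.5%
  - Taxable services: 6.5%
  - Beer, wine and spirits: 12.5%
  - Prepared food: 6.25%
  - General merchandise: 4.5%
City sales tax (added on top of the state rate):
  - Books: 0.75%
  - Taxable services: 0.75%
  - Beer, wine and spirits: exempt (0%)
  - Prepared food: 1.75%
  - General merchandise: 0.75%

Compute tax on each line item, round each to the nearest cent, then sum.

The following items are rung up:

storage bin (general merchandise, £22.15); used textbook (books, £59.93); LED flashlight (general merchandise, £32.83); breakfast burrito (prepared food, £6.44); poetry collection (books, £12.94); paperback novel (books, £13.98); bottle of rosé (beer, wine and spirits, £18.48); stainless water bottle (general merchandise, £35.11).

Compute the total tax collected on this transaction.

£12.98

Storage bin £22.15: general merchandise → 4.5% + 0.75% city = 5.25% → £1.16
Used textbook £59.93: books → 5.5% + 0.75% city = 6.25% → £3.75
LED flashlight £32.83: general merchandise → 4.5% + 0.75% city = 5.25% → £1.72
Breakfast burrito £6.44: prepared food → 6.25% + 1.75% city = 8% → £0.52
Poetry collection £12.94: books → 5.5% + 0.75% city = 6.25% → £0.81
Paperback novel £13.98: books → 5.5% + 0.75% city = 6.25% → £0.87
Bottle of rosé £18.48: beer, wine and spirits → 12.5% + 0% city = 12.5% → £2.31
Stainless water bottle £35.11: general merchandise → 4.5% + 0.75% city = 5.25% → £1.84
Total tax = £1.16 + £3.75 + £1.72 + £0.52 + £0.81 + £0.87 + £2.31 + £1.84 = £12.98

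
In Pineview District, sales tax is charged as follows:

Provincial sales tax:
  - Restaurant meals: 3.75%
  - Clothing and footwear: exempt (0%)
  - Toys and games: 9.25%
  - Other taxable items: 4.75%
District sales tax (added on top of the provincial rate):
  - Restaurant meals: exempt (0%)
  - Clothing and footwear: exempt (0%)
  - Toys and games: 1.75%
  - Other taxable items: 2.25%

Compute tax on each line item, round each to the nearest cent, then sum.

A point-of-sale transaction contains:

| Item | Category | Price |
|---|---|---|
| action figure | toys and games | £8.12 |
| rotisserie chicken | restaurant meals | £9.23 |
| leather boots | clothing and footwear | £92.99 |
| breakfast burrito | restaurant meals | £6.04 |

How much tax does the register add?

Action figure £8.12: toys and games → 9.25% + 1.75% district = 11% → £0.89
Rotisserie chicken £9.23: restaurant meals → 3.75% + 0% district = 3.75% → £0.35
Leather boots £92.99: clothing and footwear → 0% + 0% district = 0% → £0.00
Breakfast burrito £6.04: restaurant meals → 3.75% + 0% district = 3.75% → £0.23
Total tax = £0.89 + £0.35 + £0.23 = £1.47

£1.47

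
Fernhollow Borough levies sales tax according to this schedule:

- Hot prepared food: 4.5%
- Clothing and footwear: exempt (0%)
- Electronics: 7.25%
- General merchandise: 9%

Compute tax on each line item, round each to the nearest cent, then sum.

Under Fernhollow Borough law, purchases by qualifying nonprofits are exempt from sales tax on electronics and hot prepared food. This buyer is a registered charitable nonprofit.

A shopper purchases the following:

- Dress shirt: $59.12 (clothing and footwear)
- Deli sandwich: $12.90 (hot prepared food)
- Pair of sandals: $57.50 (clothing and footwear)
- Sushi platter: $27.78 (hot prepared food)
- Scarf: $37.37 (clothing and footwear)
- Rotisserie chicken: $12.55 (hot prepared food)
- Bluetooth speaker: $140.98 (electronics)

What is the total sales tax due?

Dress shirt $59.12: clothing and footwear → 0% → $0.00
Deli sandwich $12.90: hot prepared food, buyer-exempt → 0% → $0.00
Pair of sandals $57.50: clothing and footwear → 0% → $0.00
Sushi platter $27.78: hot prepared food, buyer-exempt → 0% → $0.00
Scarf $37.37: clothing and footwear → 0% → $0.00
Rotisserie chicken $12.55: hot prepared food, buyer-exempt → 0% → $0.00
Bluetooth speaker $140.98: electronics, buyer-exempt → 0% → $0.00
Total tax = $0.00

$0.00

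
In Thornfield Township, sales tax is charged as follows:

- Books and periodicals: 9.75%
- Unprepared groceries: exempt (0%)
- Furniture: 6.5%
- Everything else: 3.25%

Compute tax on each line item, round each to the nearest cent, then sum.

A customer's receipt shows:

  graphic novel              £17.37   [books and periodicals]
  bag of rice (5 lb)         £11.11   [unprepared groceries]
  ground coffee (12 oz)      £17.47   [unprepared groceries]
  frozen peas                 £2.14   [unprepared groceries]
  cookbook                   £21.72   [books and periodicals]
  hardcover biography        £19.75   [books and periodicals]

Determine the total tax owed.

Graphic novel £17.37: books and periodicals → 9.75% → £1.69
Bag of rice (5 lb) £11.11: unprepared groceries → 0% → £0.00
Ground coffee (12 oz) £17.47: unprepared groceries → 0% → £0.00
Frozen peas £2.14: unprepared groceries → 0% → £0.00
Cookbook £21.72: books and periodicals → 9.75% → £2.12
Hardcover biography £19.75: books and periodicals → 9.75% → £1.93
Total tax = £1.69 + £2.12 + £1.93 = £5.74

£5.74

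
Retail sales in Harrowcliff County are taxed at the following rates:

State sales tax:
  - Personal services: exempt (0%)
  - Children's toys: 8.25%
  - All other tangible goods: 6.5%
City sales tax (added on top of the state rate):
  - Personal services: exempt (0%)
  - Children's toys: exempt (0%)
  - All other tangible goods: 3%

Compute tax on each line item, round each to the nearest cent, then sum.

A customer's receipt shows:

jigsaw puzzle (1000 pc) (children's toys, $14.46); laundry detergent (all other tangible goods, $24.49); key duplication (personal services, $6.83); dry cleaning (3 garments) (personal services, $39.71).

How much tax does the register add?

Jigsaw puzzle (1000 pc) $14.46: children's toys → 8.25% + 0% city = 8.25% → $1.19
Laundry detergent $24.49: all other tangible goods → 6.5% + 3% city = 9.5% → $2.33
Key duplication $6.83: personal services → 0% + 0% city = 0% → $0.00
Dry cleaning (3 garments) $39.71: personal services → 0% + 0% city = 0% → $0.00
Total tax = $1.19 + $2.33 = $3.52

$3.52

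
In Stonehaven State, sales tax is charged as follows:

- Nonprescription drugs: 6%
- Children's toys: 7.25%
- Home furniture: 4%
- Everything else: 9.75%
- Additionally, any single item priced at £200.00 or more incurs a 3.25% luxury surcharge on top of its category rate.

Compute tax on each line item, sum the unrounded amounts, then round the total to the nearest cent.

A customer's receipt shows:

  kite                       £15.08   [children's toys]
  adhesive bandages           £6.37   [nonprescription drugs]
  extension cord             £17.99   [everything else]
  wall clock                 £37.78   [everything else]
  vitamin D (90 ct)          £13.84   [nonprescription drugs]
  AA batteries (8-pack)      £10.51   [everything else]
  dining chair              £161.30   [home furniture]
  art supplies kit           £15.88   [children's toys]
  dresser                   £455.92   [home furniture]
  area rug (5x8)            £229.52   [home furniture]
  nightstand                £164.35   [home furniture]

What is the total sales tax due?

Kite £15.08: children's toys → 7.25% → £1.0933
Adhesive bandages £6.37: nonprescription drugs → 6% → £0.3822
Extension cord £17.99: everything else → 9.75% → £1.754025
Wall clock £37.78: everything else → 9.75% → £3.68355
Vitamin D (90 ct) £13.84: nonprescription drugs → 6% → £0.8304
AA batteries (8-pack) £10.51: everything else → 9.75% → £1.024725
Dining chair £161.30: home furniture → 4% → £6.452
Art supplies kit £15.88: children's toys → 7.25% → £1.1513
Dresser £455.92: home furniture → 4% + 3.25% surcharge = 7.25% → £33.0542
Area rug (5x8) £229.52: home furniture → 4% + 3.25% surcharge = 7.25% → £16.6402
Nightstand £164.35: home furniture → 4% → £6.574
Unrounded tax sum = £72.6399 → £72.64

£72.64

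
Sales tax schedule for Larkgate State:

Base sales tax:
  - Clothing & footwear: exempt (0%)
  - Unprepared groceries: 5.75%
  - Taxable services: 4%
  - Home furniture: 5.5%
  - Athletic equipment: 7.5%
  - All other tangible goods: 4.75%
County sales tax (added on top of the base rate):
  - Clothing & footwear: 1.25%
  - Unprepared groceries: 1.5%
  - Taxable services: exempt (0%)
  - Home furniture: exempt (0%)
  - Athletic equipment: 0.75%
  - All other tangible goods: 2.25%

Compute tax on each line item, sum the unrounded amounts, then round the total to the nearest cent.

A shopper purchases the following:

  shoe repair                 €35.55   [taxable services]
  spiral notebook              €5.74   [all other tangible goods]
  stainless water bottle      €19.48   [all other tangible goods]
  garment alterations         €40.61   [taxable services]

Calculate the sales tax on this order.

€4.81

Shoe repair €35.55: taxable services → 4% + 0% county = 4% → €1.422
Spiral notebook €5.74: all other tangible goods → 4.75% + 2.25% county = 7% → €0.4018
Stainless water bottle €19.48: all other tangible goods → 4.75% + 2.25% county = 7% → €1.3636
Garment alterations €40.61: taxable services → 4% + 0% county = 4% → €1.6244
Unrounded tax sum = €4.8118 → €4.81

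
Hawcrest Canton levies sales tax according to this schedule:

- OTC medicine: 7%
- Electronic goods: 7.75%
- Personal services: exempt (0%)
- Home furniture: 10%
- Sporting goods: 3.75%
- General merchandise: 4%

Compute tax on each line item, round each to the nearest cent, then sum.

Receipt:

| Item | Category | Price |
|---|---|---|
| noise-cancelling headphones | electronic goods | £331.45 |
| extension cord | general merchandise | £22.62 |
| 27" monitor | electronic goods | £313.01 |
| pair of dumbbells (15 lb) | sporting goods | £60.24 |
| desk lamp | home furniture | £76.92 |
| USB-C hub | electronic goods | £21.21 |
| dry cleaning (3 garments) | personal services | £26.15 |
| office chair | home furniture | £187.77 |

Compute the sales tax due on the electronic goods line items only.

£51.59

Noise-cancelling headphones £331.45: electronic goods → 7.75% → £25.69
27" monitor £313.01: electronic goods → 7.75% → £24.26
USB-C hub £21.21: electronic goods → 7.75% → £1.64
Tax on electronic goods = £25.69 + £24.26 + £1.64 = £51.59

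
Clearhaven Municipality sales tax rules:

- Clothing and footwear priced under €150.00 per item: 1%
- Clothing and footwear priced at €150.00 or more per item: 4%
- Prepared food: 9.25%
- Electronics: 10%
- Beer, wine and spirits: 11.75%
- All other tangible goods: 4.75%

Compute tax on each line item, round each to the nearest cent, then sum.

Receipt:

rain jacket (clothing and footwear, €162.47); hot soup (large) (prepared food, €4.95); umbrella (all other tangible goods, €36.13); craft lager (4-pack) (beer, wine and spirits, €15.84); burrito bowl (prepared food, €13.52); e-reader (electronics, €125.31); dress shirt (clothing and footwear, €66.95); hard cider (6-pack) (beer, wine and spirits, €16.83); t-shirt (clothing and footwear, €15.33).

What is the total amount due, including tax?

Rain jacket €162.47: clothing and footwear, €150.00 or more → 4% → €6.50
Hot soup (large) €4.95: prepared food → 9.25% → €0.46
Umbrella €36.13: all other tangible goods → 4.75% → €1.72
Craft lager (4-pack) €15.84: beer, wine and spirits → 11.75% → €1.86
Burrito bowl €13.52: prepared food → 9.25% → €1.25
E-reader €125.31: electronics → 10% → €12.53
Dress shirt €66.95: clothing and footwear, under €150.00 → 1% → €0.67
Hard cider (6-pack) €16.83: beer, wine and spirits → 11.75% → €1.98
T-shirt €15.33: clothing and footwear, under €150.00 → 1% → €0.15
Subtotal = €457.33; tax = €27.12; total due = €484.45

€484.45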